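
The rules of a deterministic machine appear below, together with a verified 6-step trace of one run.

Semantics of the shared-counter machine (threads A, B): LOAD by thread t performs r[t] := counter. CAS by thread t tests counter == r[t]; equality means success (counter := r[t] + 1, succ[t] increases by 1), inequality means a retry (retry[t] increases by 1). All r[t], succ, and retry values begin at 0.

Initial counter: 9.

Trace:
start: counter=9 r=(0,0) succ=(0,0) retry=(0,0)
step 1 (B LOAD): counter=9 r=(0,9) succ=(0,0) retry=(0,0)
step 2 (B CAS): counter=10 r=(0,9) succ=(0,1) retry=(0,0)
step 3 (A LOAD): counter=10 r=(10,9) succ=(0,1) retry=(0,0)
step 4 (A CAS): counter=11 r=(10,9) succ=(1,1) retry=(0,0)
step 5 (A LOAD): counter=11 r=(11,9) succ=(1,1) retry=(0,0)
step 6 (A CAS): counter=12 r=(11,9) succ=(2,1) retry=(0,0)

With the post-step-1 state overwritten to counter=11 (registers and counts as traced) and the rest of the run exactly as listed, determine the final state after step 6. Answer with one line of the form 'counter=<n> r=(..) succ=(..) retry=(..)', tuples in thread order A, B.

state after step 1 := counter=11 r=(0,9) succ=(0,0) retry=(0,0)
step 2 (B CAS): counter=11 r=(0,9) succ=(0,0) retry=(0,1)
step 3 (A LOAD): counter=11 r=(11,9) succ=(0,0) retry=(0,1)
step 4 (A CAS): counter=12 r=(11,9) succ=(1,0) retry=(0,1)
step 5 (A LOAD): counter=12 r=(12,9) succ=(1,0) retry=(0,1)
step 6 (A CAS): counter=13 r=(12,9) succ=(2,0) retry=(0,1)

counter=13 r=(12,9) succ=(2,0) retry=(0,1)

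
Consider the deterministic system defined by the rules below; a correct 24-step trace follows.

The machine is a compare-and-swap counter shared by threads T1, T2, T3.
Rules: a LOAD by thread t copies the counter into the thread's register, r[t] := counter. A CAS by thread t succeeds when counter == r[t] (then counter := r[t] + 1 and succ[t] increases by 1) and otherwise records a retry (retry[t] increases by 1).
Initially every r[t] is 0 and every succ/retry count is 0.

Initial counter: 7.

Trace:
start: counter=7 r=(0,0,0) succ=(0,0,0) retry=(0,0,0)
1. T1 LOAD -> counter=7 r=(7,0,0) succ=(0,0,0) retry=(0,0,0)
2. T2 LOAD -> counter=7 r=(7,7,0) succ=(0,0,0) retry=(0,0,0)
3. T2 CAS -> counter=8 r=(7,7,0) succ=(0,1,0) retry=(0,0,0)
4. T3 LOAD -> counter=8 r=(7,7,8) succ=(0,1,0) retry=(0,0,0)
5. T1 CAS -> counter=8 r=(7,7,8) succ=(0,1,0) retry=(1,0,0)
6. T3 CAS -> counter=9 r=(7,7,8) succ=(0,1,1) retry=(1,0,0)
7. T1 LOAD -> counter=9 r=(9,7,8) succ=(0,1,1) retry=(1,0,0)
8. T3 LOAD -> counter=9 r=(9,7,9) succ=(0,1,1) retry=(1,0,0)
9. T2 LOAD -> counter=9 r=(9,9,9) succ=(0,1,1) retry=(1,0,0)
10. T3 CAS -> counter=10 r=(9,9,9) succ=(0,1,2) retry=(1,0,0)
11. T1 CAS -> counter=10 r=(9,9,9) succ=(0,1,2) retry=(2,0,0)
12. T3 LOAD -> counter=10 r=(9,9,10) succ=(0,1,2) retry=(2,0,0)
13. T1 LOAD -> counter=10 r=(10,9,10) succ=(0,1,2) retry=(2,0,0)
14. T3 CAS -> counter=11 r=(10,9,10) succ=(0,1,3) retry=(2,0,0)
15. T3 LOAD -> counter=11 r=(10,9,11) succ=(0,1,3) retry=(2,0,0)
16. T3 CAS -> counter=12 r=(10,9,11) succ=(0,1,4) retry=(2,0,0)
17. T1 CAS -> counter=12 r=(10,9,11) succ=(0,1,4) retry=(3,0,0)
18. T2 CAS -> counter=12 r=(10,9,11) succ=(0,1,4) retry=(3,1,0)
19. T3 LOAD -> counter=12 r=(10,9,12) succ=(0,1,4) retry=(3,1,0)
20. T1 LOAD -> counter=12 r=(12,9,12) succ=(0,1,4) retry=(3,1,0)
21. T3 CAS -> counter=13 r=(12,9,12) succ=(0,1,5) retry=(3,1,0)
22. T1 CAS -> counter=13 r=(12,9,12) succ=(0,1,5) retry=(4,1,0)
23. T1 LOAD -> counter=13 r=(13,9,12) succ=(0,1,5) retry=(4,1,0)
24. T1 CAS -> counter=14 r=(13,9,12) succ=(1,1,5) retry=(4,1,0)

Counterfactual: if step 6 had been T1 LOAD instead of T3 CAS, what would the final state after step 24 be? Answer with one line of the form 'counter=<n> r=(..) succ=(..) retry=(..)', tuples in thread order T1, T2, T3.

(re-executing from step 6 with the substitution; state before step 6: counter=8 r=(7,7,8) succ=(0,1,0) retry=(1,0,0))
6. T1 LOAD -> counter=8 r=(8,7,8) succ=(0,1,0) retry=(1,0,0)
7. T1 LOAD -> counter=8 r=(8,7,8) succ=(0,1,0) retry=(1,0,0)
8. T3 LOAD -> counter=8 r=(8,7,8) succ=(0,1,0) retry=(1,0,0)
9. T2 LOAD -> counter=8 r=(8,8,8) succ=(0,1,0) retry=(1,0,0)
10. T3 CAS -> counter=9 r=(8,8,8) succ=(0,1,1) retry=(1,0,0)
11. T1 CAS -> counter=9 r=(8,8,8) succ=(0,1,1) retry=(2,0,0)
12. T3 LOAD -> counter=9 r=(8,8,9) succ=(0,1,1) retry=(2,0,0)
13. T1 LOAD -> counter=9 r=(9,8,9) succ=(0,1,1) retry=(2,0,0)
14. T3 CAS -> counter=10 r=(9,8,9) succ=(0,1,2) retry=(2,0,0)
15. T3 LOAD -> counter=10 r=(9,8,10) succ=(0,1,2) retry=(2,0,0)
16. T3 CAS -> counter=11 r=(9,8,10) succ=(0,1,3) retry=(2,0,0)
17. T1 CAS -> counter=11 r=(9,8,10) succ=(0,1,3) retry=(3,0,0)
18. T2 CAS -> counter=11 r=(9,8,10) succ=(0,1,3) retry=(3,1,0)
19. T3 LOAD -> counter=11 r=(9,8,11) succ=(0,1,3) retry=(3,1,0)
20. T1 LOAD -> counter=11 r=(11,8,11) succ=(0,1,3) retry=(3,1,0)
21. T3 CAS -> counter=12 r=(11,8,11) succ=(0,1,4) retry=(3,1,0)
22. T1 CAS -> counter=12 r=(11,8,11) succ=(0,1,4) retry=(4,1,0)
23. T1 LOAD -> counter=12 r=(12,8,11) succ=(0,1,4) retry=(4,1,0)
24. T1 CAS -> counter=13 r=(12,8,11) succ=(1,1,4) retry=(4,1,0)

counter=13 r=(12,8,11) succ=(1,1,4) retry=(4,1,0)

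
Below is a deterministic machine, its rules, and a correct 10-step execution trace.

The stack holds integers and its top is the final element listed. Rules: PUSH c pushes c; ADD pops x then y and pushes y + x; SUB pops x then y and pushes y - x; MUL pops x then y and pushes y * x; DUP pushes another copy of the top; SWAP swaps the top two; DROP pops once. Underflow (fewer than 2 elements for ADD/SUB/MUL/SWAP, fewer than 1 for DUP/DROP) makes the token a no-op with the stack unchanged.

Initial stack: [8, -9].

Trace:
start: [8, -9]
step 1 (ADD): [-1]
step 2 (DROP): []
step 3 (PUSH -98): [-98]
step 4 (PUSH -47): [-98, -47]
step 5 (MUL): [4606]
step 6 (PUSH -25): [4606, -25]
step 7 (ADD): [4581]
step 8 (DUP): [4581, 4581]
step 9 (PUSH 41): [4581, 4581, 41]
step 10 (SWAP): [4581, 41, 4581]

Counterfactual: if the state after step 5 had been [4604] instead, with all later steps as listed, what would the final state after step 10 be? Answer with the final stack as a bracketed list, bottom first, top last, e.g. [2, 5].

[4579, 41, 4579]

state after step 5 := [4604]
step 6 (PUSH -25): [4604, -25]
step 7 (ADD): [4579]
step 8 (DUP): [4579, 4579]
step 9 (PUSH 41): [4579, 4579, 41]
step 10 (SWAP): [4579, 41, 4579]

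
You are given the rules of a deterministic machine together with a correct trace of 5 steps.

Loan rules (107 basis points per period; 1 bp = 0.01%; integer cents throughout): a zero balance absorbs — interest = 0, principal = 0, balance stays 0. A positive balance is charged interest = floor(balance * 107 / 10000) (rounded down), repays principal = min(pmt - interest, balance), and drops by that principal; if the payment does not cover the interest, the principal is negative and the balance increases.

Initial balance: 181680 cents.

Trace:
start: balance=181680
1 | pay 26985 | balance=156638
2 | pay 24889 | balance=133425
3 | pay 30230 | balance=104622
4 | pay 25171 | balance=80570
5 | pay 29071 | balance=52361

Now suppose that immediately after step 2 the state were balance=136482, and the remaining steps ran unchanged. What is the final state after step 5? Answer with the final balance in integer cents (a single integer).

state after step 2 := balance=136482
3 | pay 30230 | balance=107712
4 | pay 25171 | balance=83693
5 | pay 29071 | balance=55517

55517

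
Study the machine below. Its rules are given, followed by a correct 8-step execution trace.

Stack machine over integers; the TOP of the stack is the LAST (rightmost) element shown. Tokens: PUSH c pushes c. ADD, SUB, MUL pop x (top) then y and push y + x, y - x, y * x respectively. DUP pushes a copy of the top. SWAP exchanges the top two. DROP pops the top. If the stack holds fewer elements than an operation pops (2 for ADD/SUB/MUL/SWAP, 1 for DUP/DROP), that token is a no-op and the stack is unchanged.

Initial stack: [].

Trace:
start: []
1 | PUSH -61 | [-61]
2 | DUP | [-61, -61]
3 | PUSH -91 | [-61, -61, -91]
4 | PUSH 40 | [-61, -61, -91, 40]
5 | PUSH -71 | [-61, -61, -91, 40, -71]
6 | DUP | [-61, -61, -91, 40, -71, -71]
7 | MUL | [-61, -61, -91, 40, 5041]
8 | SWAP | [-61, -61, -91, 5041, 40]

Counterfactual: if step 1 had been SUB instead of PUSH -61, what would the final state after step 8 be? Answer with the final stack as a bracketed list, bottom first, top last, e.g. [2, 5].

(re-executing from step 1 with the substitution; state before step 1: [])
1 | SUB | []
2 | DUP | []
3 | PUSH -91 | [-91]
4 | PUSH 40 | [-91, 40]
5 | PUSH -71 | [-91, 40, -71]
6 | DUP | [-91, 40, -71, -71]
7 | MUL | [-91, 40, 5041]
8 | SWAP | [-91, 5041, 40]

[-91, 5041, 40]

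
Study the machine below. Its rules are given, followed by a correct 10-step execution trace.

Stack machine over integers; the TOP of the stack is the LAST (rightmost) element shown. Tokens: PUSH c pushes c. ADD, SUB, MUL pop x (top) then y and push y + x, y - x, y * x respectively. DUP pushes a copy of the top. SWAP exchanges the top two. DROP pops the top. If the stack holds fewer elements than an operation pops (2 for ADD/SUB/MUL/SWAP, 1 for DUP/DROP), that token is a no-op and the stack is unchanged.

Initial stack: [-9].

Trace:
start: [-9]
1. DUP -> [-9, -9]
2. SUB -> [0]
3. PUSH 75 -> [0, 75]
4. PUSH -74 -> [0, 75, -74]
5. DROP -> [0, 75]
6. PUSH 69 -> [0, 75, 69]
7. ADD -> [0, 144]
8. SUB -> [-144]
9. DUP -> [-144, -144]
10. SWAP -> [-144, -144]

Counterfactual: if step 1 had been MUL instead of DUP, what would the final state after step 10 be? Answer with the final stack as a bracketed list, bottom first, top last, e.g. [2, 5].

(re-executing from step 1 with the substitution; state before step 1: [-9])
1. MUL -> [-9]
2. SUB -> [-9]
3. PUSH 75 -> [-9, 75]
4. PUSH -74 -> [-9, 75, -74]
5. DROP -> [-9, 75]
6. PUSH 69 -> [-9, 75, 69]
7. ADD -> [-9, 144]
8. SUB -> [-153]
9. DUP -> [-153, -153]
10. SWAP -> [-153, -153]

[-153, -153]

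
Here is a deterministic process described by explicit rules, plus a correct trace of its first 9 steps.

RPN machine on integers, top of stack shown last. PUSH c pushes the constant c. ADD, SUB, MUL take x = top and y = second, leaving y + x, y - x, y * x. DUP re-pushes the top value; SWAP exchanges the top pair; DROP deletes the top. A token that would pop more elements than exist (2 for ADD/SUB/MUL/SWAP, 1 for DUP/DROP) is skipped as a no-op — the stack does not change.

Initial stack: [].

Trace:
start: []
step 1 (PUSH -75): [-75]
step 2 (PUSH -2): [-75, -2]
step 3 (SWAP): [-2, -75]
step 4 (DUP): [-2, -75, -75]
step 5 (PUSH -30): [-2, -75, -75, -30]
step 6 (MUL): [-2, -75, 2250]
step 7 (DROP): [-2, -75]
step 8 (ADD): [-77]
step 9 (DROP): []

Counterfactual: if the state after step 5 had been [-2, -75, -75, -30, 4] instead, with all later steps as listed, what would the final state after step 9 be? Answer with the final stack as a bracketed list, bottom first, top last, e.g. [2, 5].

state after step 5 := [-2, -75, -75, -30, 4]
step 6 (MUL): [-2, -75, -75, -120]
step 7 (DROP): [-2, -75, -75]
step 8 (ADD): [-2, -150]
step 9 (DROP): [-2]

[-2]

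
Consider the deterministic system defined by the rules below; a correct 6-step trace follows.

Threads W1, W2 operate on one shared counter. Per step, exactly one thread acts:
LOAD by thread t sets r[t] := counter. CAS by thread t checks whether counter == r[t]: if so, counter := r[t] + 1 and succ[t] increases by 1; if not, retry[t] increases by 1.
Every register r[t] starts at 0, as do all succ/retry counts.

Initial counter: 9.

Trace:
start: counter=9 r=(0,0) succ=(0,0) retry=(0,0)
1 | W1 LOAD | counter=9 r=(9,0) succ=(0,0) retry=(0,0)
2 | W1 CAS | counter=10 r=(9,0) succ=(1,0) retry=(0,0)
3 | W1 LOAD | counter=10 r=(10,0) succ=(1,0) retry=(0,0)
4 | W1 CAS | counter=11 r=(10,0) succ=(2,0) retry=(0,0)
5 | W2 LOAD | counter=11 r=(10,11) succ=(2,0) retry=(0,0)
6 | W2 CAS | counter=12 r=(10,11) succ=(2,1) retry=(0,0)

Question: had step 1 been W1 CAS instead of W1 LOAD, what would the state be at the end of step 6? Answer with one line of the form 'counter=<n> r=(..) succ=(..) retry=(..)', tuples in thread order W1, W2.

counter=11 r=(9,10) succ=(1,1) retry=(2,0)

(re-executing from step 1 with the substitution; state before step 1: counter=9 r=(0,0) succ=(0,0) retry=(0,0))
1 | W1 CAS | counter=9 r=(0,0) succ=(0,0) retry=(1,0)
2 | W1 CAS | counter=9 r=(0,0) succ=(0,0) retry=(2,0)
3 | W1 LOAD | counter=9 r=(9,0) succ=(0,0) retry=(2,0)
4 | W1 CAS | counter=10 r=(9,0) succ=(1,0) retry=(2,0)
5 | W2 LOAD | counter=10 r=(9,10) succ=(1,0) retry=(2,0)
6 | W2 CAS | counter=11 r=(9,10) succ=(1,1) retry=(2,0)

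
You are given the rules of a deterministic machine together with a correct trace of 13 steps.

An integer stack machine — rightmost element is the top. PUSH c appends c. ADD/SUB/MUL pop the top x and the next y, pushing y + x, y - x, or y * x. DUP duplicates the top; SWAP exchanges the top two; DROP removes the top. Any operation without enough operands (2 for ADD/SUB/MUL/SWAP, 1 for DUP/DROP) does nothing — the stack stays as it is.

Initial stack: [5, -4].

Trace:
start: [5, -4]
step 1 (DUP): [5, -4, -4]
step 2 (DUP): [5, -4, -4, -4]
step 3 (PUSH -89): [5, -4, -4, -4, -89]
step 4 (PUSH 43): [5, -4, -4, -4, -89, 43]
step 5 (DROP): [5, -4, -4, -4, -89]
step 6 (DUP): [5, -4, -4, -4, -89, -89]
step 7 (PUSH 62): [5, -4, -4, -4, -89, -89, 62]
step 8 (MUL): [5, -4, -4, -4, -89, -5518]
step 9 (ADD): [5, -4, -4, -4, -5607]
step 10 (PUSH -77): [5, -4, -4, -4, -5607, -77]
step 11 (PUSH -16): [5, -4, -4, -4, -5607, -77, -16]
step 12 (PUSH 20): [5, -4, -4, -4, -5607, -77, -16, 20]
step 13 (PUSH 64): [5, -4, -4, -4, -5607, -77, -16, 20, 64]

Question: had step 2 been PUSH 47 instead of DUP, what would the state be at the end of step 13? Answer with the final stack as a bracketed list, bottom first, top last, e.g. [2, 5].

(re-executing from step 2 with the substitution; state before step 2: [5, -4, -4])
step 2 (PUSH 47): [5, -4, -4, 47]
step 3 (PUSH -89): [5, -4, -4, 47, -89]
step 4 (PUSH 43): [5, -4, -4, 47, -89, 43]
step 5 (DROP): [5, -4, -4, 47, -89]
step 6 (DUP): [5, -4, -4, 47, -89, -89]
step 7 (PUSH 62): [5, -4, -4, 47, -89, -89, 62]
step 8 (MUL): [5, -4, -4, 47, -89, -5518]
step 9 (ADD): [5, -4, -4, 47, -5607]
step 10 (PUSH -77): [5, -4, -4, 47, -5607, -77]
step 11 (PUSH -16): [5, -4, -4, 47, -5607, -77, -16]
step 12 (PUSH 20): [5, -4, -4, 47, -5607, -77, -16, 20]
step 13 (PUSH 64): [5, -4, -4, 47, -5607, -77, -16, 20, 64]

[5, -4, -4, 47, -5607, -77, -16, 20, 64]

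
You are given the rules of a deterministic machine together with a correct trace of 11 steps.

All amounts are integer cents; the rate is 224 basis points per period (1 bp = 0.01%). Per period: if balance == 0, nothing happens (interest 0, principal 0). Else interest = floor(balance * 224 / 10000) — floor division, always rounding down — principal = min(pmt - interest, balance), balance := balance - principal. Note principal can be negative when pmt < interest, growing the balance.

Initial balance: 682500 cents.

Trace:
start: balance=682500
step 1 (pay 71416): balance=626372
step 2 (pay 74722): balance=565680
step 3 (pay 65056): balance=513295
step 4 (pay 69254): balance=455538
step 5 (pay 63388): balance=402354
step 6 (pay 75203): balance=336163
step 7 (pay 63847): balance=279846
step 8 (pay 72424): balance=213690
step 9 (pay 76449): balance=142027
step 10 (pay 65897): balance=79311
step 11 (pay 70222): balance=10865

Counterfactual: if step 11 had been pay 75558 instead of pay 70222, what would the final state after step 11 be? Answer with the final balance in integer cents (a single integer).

(re-executing from step 11 with the substitution; state before step 11: balance=79311)
step 11 (pay 75558): balance=5529

5529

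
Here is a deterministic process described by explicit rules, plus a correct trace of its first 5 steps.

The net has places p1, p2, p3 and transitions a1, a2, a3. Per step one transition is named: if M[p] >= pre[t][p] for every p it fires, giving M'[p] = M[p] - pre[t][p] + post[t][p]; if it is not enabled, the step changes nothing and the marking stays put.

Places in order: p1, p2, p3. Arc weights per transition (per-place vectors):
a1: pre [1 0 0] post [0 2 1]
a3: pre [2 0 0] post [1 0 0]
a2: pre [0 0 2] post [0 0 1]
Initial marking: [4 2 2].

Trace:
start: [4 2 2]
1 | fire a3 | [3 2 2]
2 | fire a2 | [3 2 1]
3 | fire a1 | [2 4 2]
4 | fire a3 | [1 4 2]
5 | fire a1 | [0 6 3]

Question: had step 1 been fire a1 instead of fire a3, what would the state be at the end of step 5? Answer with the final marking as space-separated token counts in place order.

(re-executing from step 1 with the substitution; state before step 1: [4 2 2])
1 | fire a1 | [3 4 3]
2 | fire a2 | [3 4 2]
3 | fire a1 | [2 6 3]
4 | fire a3 | [1 6 3]
5 | fire a1 | [0 8 4]

0 8 4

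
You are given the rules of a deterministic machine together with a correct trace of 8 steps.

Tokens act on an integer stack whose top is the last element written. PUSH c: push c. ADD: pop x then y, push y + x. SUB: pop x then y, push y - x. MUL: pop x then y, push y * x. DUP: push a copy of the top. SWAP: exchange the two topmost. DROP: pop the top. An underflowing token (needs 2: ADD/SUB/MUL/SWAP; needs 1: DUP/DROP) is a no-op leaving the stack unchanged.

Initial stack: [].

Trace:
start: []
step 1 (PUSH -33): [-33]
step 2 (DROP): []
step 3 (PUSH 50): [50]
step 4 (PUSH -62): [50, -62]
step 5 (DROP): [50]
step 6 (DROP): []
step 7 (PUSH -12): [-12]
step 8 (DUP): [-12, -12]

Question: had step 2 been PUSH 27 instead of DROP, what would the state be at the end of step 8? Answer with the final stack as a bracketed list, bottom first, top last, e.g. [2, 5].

[-33, 27, -12, -12]

(re-executing from step 2 with the substitution; state before step 2: [-33])
step 2 (PUSH 27): [-33, 27]
step 3 (PUSH 50): [-33, 27, 50]
step 4 (PUSH -62): [-33, 27, 50, -62]
step 5 (DROP): [-33, 27, 50]
step 6 (DROP): [-33, 27]
step 7 (PUSH -12): [-33, 27, -12]
step 8 (DUP): [-33, 27, -12, -12]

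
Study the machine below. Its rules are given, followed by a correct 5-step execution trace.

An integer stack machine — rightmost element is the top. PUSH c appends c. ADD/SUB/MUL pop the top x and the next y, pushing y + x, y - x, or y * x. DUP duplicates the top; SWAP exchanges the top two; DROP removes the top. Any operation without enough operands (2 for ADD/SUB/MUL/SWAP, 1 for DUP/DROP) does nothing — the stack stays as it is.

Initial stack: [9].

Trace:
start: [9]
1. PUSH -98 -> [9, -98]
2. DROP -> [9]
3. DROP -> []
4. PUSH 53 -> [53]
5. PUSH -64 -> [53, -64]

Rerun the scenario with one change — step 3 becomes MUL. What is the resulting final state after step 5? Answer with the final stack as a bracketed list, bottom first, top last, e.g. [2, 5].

[9, 53, -64]

(re-executing from step 3 with the substitution; state before step 3: [9])
3. MUL -> [9]
4. PUSH 53 -> [9, 53]
5. PUSH -64 -> [9, 53, -64]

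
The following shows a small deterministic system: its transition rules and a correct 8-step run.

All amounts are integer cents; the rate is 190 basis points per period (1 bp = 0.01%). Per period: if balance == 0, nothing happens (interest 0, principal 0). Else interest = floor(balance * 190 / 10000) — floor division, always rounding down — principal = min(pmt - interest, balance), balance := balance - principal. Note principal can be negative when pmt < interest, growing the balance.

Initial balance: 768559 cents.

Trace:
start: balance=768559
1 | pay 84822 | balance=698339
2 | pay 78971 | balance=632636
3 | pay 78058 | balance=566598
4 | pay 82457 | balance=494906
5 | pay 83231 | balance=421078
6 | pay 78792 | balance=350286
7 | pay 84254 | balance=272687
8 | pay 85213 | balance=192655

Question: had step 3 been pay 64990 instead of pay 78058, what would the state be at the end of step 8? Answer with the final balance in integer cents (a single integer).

(re-executing from step 3 with the substitution; state before step 3: balance=632636)
3 | pay 64990 | balance=579666
4 | pay 82457 | balance=508222
5 | pay 83231 | balance=434647
6 | pay 78792 | balance=364113
7 | pay 84254 | balance=286777
8 | pay 85213 | balance=207012

207012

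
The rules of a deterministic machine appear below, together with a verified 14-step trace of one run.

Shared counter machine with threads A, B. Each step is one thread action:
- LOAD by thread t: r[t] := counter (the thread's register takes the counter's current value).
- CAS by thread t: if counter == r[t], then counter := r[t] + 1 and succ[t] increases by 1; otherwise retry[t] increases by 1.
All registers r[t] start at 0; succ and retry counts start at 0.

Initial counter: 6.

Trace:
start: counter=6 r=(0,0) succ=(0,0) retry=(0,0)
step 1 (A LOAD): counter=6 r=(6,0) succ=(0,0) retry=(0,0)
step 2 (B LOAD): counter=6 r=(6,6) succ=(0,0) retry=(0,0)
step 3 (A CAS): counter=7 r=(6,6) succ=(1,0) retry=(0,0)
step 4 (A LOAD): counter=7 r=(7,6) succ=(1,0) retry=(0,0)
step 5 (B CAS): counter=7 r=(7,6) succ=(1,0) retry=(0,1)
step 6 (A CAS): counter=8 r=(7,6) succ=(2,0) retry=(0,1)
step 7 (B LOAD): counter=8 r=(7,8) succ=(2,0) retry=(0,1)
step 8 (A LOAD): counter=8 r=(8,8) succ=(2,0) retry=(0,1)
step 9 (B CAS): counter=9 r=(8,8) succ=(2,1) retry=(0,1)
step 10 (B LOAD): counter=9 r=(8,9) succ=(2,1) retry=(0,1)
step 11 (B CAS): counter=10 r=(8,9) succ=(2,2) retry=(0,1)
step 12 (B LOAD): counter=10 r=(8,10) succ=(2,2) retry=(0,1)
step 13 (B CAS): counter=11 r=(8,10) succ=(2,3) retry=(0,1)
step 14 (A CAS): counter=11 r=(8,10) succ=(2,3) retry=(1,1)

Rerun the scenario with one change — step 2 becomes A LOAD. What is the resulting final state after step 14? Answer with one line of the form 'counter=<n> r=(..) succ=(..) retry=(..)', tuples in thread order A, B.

(re-executing from step 2 with the substitution; state before step 2: counter=6 r=(6,0) succ=(0,0) retry=(0,0))
step 2 (A LOAD): counter=6 r=(6,0) succ=(0,0) retry=(0,0)
step 3 (A CAS): counter=7 r=(6,0) succ=(1,0) retry=(0,0)
step 4 (A LOAD): counter=7 r=(7,0) succ=(1,0) retry=(0,0)
step 5 (B CAS): counter=7 r=(7,0) succ=(1,0) retry=(0,1)
step 6 (A CAS): counter=8 r=(7,0) succ=(2,0) retry=(0,1)
step 7 (B LOAD): counter=8 r=(7,8) succ=(2,0) retry=(0,1)
step 8 (A LOAD): counter=8 r=(8,8) succ=(2,0) retry=(0,1)
step 9 (B CAS): counter=9 r=(8,8) succ=(2,1) retry=(0,1)
step 10 (B LOAD): counter=9 r=(8,9) succ=(2,1) retry=(0,1)
step 11 (B CAS): counter=10 r=(8,9) succ=(2,2) retry=(0,1)
step 12 (B LOAD): counter=10 r=(8,10) succ=(2,2) retry=(0,1)
step 13 (B CAS): counter=11 r=(8,10) succ=(2,3) retry=(0,1)
step 14 (A CAS): counter=11 r=(8,10) succ=(2,3) retry=(1,1)

counter=11 r=(8,10) succ=(2,3) retry=(1,1)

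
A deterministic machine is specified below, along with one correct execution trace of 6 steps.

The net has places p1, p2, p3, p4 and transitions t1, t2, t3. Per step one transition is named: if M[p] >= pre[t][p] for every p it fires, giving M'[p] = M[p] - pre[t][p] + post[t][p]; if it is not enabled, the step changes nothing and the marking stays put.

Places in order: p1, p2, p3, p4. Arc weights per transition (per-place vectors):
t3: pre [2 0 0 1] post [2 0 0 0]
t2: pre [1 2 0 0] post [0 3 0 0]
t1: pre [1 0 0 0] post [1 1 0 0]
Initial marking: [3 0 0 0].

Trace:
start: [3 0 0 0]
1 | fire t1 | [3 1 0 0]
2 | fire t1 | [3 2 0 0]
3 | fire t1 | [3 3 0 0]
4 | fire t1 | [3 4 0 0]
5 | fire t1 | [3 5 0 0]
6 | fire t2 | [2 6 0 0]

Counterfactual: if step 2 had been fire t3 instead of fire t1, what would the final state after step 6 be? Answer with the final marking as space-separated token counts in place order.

(re-executing from step 2 with the substitution; state before step 2: [3 1 0 0])
2 | fire t3 | [3 1 0 0]
3 | fire t1 | [3 2 0 0]
4 | fire t1 | [3 3 0 0]
5 | fire t1 | [3 4 0 0]
6 | fire t2 | [2 5 0 0]

2 5 0 0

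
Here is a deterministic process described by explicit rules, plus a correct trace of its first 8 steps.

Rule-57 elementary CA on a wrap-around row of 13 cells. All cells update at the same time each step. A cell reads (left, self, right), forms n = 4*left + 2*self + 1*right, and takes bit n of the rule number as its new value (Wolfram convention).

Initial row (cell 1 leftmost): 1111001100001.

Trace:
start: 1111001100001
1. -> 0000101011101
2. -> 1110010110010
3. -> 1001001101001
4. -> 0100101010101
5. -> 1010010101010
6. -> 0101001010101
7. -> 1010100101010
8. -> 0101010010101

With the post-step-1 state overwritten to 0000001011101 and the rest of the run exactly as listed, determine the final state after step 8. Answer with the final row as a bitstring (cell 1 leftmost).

1010100100110

state after step 1 := 0000001011101
2. -> 1111100110010
3. -> 1000010101001
4. -> 0111001010101
5. -> 1100100101010
6. -> 1010010010101
7. -> 0101001001011
8. -> 1010100100110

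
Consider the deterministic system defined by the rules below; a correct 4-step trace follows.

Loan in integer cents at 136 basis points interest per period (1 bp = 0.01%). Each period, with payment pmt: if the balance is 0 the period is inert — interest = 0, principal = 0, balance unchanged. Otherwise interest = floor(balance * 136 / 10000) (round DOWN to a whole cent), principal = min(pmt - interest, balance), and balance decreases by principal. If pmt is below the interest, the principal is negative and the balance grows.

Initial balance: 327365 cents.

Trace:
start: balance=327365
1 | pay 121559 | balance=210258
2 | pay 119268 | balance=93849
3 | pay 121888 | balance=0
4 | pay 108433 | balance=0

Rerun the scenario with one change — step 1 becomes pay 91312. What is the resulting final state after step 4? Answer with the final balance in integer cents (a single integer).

(re-executing from step 1 with the substitution; state before step 1: balance=327365)
1 | pay 91312 | balance=240505
2 | pay 119268 | balance=124507
3 | pay 121888 | balance=4312
4 | pay 108433 | balance=0

0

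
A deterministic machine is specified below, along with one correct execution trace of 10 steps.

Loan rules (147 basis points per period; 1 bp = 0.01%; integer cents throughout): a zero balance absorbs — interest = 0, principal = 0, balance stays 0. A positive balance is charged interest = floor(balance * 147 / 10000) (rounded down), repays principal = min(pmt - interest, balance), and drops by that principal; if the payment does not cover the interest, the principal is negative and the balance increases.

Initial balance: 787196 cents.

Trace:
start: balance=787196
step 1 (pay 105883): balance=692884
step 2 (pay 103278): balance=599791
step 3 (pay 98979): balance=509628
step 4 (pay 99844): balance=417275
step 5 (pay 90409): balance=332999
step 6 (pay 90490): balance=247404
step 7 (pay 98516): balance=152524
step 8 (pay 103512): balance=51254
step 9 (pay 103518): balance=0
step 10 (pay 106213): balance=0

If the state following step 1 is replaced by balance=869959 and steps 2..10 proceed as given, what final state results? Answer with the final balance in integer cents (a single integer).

state after step 1 := balance=869959
step 2 (pay 103278): balance=779469
step 3 (pay 98979): balance=691948
step 4 (pay 99844): balance=602275
step 5 (pay 90409): balance=520719
step 6 (pay 90490): balance=437883
step 7 (pay 98516): balance=345803
step 8 (pay 103512): balance=247374
step 9 (pay 103518): balance=147492
step 10 (pay 106213): balance=43447

43447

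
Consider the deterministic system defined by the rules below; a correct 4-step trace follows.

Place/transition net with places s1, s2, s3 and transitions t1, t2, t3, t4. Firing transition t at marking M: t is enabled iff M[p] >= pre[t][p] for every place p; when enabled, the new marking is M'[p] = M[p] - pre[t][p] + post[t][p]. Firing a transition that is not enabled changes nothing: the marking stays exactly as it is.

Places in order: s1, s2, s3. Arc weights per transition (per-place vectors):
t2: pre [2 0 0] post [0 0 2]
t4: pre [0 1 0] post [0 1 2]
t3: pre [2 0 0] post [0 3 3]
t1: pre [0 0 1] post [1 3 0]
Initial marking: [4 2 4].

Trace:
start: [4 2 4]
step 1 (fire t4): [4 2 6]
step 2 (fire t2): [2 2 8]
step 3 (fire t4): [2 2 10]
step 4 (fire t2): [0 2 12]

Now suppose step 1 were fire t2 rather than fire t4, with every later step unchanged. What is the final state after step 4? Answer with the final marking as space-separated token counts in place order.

(re-executing from step 1 with the substitution; state before step 1: [4 2 4])
step 1 (fire t2): [2 2 6]
step 2 (fire t2): [0 2 8]
step 3 (fire t4): [0 2 10]
step 4 (fire t2): [0 2 10]

0 2 10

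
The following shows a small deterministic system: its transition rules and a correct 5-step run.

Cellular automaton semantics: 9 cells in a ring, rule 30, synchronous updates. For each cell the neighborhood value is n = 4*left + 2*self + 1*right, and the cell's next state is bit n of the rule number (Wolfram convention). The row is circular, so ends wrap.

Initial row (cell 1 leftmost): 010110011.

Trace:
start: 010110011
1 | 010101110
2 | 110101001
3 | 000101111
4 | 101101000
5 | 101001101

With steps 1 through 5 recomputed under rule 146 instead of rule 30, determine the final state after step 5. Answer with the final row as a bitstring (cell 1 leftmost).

000100001

(re-executing steps 1..5 under rule 146; state before step 1: 010110011)
1 | 000001100
2 | 000010010
3 | 000101101
4 | 101000000
5 | 000100001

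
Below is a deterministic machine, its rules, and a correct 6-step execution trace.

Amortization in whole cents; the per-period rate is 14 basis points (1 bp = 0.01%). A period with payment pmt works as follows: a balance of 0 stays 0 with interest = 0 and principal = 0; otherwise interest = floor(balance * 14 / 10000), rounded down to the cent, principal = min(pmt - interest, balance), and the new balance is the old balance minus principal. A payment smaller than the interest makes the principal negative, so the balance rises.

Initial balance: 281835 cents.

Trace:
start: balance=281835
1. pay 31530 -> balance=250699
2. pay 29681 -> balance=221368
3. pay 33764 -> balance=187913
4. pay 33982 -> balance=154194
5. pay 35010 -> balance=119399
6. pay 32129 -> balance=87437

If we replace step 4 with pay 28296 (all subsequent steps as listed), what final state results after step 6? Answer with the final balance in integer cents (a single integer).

(re-executing from step 4 with the substitution; state before step 4: balance=187913)
4. pay 28296 -> balance=159880
5. pay 35010 -> balance=125093
6. pay 32129 -> balance=93139

93139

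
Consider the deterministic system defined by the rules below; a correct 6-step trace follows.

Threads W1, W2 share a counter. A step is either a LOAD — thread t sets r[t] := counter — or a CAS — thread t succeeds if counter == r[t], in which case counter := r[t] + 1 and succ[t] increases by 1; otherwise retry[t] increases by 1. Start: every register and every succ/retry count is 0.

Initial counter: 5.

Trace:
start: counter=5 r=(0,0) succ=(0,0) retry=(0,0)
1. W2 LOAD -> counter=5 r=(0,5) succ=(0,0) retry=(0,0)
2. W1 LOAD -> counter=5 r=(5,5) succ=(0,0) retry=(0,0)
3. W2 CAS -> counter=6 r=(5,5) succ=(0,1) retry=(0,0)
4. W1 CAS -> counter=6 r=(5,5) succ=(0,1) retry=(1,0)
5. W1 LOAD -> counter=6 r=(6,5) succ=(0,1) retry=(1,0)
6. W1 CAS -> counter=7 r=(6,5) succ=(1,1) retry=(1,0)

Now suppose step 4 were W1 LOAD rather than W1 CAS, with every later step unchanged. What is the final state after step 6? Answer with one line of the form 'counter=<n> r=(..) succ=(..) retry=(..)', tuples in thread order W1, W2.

(re-executing from step 4 with the substitution; state before step 4: counter=6 r=(5,5) succ=(0,1) retry=(0,0))
4. W1 LOAD -> counter=6 r=(6,5) succ=(0,1) retry=(0,0)
5. W1 LOAD -> counter=6 r=(6,5) succ=(0,1) retry=(0,0)
6. W1 CAS -> counter=7 r=(6,5) succ=(1,1) retry=(0,0)

counter=7 r=(6,5) succ=(1,1) retry=(0,0)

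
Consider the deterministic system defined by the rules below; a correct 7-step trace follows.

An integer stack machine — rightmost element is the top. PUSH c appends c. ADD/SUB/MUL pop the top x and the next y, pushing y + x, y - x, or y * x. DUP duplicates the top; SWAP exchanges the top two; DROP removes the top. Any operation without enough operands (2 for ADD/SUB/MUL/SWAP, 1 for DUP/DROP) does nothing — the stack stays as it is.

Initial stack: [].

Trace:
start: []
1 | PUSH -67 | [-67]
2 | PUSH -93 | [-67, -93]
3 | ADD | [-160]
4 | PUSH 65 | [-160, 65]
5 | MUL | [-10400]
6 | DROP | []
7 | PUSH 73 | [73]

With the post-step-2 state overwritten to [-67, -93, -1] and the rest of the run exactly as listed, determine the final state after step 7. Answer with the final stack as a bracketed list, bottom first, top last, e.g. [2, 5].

[-67, 73]

state after step 2 := [-67, -93, -1]
3 | ADD | [-67, -94]
4 | PUSH 65 | [-67, -94, 65]
5 | MUL | [-67, -6110]
6 | DROP | [-67]
7 | PUSH 73 | [-67, 73]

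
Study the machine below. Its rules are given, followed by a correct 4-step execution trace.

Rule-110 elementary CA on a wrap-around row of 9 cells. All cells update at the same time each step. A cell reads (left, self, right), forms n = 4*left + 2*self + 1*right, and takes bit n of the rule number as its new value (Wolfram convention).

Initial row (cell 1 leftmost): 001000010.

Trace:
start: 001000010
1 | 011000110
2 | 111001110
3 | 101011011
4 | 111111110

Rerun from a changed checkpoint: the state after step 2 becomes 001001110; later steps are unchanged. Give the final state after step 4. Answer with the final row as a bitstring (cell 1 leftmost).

111111110

state after step 2 := 001001110
3 | 011011010
4 | 111111110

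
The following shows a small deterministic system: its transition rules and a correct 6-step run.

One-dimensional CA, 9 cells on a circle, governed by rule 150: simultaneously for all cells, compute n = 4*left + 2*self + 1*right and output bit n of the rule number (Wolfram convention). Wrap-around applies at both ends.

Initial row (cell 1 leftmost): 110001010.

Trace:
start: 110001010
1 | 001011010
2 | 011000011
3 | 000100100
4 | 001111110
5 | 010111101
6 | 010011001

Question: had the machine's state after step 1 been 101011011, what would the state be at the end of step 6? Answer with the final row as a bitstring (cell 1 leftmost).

001110111

state after step 1 := 101011011
2 | 001000001
3 | 111100011
4 | 111010101
5 | 110010100
6 | 001110111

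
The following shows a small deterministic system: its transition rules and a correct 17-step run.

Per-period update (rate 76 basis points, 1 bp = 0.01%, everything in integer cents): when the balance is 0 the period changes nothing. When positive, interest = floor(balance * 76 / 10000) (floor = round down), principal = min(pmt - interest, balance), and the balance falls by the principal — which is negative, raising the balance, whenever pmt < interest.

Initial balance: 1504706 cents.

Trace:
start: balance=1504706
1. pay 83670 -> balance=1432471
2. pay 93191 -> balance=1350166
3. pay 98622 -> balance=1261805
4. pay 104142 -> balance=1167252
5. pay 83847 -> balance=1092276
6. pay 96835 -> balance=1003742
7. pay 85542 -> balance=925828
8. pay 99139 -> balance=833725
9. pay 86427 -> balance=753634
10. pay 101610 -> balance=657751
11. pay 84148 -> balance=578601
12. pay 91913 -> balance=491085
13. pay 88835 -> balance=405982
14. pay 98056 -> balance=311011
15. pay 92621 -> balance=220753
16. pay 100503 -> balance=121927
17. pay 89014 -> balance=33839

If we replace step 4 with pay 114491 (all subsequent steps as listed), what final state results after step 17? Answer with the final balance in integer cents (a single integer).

22419

(re-executing from step 4 with the substitution; state before step 4: balance=1261805)
4. pay 114491 -> balance=1156903
5. pay 83847 -> balance=1081848
6. pay 96835 -> balance=993235
7. pay 85542 -> balance=915241
8. pay 99139 -> balance=823057
9. pay 86427 -> balance=742885
10. pay 101610 -> balance=646920
11. pay 84148 -> balance=567688
12. pay 91913 -> balance=480089
13. pay 88835 -> balance=394902
14. pay 98056 -> balance=299847
15. pay 92621 -> balance=209504
16. pay 100503 -> balance=110593
17. pay 89014 -> balance=22419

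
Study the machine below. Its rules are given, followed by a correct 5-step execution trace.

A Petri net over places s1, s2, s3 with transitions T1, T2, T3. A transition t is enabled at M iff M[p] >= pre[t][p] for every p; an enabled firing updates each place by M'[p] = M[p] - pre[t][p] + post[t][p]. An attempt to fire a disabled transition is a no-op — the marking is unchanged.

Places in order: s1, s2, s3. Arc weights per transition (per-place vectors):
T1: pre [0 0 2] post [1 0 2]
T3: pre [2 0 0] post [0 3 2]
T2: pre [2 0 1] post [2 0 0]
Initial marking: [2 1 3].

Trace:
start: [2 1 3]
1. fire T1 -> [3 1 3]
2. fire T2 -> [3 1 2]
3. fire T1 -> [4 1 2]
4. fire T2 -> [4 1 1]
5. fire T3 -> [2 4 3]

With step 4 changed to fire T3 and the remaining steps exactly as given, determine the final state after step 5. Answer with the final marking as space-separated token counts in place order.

(re-executing from step 4 with the substitution; state before step 4: [4 1 2])
4. fire T3 -> [2 4 4]
5. fire T3 -> [0 7 6]

0 7 6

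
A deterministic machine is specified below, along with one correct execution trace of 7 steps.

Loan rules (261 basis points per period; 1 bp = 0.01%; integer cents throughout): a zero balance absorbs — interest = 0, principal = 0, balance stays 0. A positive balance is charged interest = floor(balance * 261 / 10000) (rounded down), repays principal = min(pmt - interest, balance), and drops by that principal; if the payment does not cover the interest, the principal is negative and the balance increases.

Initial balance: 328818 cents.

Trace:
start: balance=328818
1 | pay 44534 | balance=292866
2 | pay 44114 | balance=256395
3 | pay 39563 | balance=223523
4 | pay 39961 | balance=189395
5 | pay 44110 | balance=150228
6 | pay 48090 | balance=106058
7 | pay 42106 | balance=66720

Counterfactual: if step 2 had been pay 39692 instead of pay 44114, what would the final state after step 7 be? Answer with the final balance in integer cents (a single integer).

71751

(re-executing from step 2 with the substitution; state before step 2: balance=292866)
2 | pay 39692 | balance=260817
3 | pay 39563 | balance=228061
4 | pay 39961 | balance=194052
5 | pay 44110 | balance=155006
6 | pay 48090 | balance=110961
7 | pay 42106 | balance=71751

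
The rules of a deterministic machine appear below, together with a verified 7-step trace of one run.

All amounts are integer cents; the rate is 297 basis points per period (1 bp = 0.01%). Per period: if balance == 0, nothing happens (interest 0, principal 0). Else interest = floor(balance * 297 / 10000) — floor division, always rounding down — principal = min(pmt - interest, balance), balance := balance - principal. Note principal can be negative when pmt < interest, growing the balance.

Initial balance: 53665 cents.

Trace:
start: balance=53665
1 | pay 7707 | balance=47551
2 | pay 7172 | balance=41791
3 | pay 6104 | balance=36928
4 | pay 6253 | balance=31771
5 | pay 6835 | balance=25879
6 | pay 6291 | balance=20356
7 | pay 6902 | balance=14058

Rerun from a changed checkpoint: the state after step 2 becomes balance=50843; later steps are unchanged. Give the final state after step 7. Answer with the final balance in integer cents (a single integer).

24537

state after step 2 := balance=50843
3 | pay 6104 | balance=46249
4 | pay 6253 | balance=41369
5 | pay 6835 | balance=35762
6 | pay 6291 | balance=30533
7 | pay 6902 | balance=24537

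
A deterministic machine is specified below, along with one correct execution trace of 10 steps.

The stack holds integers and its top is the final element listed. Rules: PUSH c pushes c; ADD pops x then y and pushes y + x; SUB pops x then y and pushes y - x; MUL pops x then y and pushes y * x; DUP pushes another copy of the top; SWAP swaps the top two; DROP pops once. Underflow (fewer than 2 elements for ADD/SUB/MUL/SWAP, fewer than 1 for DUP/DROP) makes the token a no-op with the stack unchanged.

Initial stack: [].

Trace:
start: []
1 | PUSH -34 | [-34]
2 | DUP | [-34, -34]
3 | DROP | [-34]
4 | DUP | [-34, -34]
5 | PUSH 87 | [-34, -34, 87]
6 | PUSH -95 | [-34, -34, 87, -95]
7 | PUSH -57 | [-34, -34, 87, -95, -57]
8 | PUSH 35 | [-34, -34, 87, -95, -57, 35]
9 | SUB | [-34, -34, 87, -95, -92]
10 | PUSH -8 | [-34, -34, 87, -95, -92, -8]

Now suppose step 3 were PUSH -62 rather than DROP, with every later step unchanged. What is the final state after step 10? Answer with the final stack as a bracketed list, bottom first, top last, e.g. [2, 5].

(re-executing from step 3 with the substitution; state before step 3: [-34, -34])
3 | PUSH -62 | [-34, -34, -62]
4 | DUP | [-34, -34, -62, -62]
5 | PUSH 87 | [-34, -34, -62, -62, 87]
6 | PUSH -95 | [-34, -34, -62, -62, 87, -95]
7 | PUSH -57 | [-34, -34, -62, -62, 87, -95, -57]
8 | PUSH 35 | [-34, -34, -62, -62, 87, -95, -57, 35]
9 | SUB | [-34, -34, -62, -62, 87, -95, -92]
10 | PUSH -8 | [-34, -34, -62, -62, 87, -95, -92, -8]

[-34, -34, -62, -62, 87, -95, -92, -8]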